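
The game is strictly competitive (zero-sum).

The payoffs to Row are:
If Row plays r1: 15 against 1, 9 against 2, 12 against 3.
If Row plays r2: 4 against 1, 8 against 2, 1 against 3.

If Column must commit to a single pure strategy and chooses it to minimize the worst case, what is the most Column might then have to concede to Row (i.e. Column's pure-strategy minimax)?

The worst case (largest entry) in each column is 1: 15, 2: 9, 3: 12.
The best (smallest) of these is 9.

9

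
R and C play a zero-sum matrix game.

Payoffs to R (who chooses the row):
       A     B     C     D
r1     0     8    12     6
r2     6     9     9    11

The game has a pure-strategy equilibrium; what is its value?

6

Row minima: 0, 6 → R's maximin is 6.
Column maxima: 6, 9, 12, 11 → C's minimax is 6.
They coincide at (r2, A), so the value is 6.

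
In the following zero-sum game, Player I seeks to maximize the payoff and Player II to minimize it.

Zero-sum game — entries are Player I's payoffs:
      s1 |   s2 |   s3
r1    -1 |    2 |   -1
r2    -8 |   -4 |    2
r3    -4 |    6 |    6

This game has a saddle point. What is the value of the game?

-1

Row minima: -1, -8, -4 → Player I's maximin is -1.
Column maxima: -1, 6, 6 → Player II's minimax is -1.
They coincide at (r1, s1), so the value is -1.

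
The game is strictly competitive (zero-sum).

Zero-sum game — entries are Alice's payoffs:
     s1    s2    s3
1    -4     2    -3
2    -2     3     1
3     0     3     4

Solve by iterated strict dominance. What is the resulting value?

Row 1 is strictly dominated by row 2 (-2>-4, 3>2, 1>-3); eliminate 1.
Column s3 is strictly dominated by s1 for Bob (-2<1, 0<4); eliminate s3.
Column s2 is strictly dominated by s1 for Bob (-2<3, 0<3); eliminate s2.
Row 2 is strictly dominated by row 3 (0>-2); eliminate 2.
Only (3, s1) remains, with payoff 0.

0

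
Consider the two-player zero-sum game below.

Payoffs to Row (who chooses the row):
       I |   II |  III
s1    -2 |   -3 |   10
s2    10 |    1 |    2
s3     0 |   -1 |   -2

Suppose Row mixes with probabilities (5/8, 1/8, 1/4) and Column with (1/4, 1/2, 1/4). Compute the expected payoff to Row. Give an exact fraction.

Against (1/4, 1/2, 1/4), each row's expected payoff is s1: 1/2; s2: 7/2; s3: -1.
Taking the (5/8, 1/8, 1/4)-weighted average: (5/8)·(1/2) + (1/8)·(7/2) + (1/4)·(-1) = 1/2.

1/2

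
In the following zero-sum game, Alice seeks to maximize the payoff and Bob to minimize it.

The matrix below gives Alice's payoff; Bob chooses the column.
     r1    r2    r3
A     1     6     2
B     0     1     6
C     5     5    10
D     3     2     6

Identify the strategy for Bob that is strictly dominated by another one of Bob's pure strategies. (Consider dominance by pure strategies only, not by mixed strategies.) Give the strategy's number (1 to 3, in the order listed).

Bob prefers columns that give Alice less. Compare r3 with r1: 1 < 2, 0 < 6, 5 < 10, 3 < 6.
So r1 strictly dominates r3 for Bob; r3 is strictly dominated.

3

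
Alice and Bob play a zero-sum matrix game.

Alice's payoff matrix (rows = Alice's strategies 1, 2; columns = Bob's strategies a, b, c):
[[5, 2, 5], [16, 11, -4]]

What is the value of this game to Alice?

7/2

Column a is strictly dominated by b for Bob (it gives Alice more in every row).
The remaining 2×2 game on (1, 2) × (b, c) has no saddle point. Let Alice play 1 with probability p; indifference gives 2p + 11(1−p) = 5p − 4(1−p), so p = 5/6.
Similarly Bob's optimal q on b is 1/2, and the value is 2·(1/2) + (5)·(1/2) = 7/2.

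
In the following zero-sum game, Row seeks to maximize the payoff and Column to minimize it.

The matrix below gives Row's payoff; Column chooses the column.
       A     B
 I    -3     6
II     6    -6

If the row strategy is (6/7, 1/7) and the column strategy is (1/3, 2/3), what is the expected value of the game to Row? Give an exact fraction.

Against (1/3, 2/3), each row's expected payoff is I: 3; II: -2.
Taking the (6/7, 1/7)-weighted average: (6/7)·(3) + (1/7)·(-2) = 16/7.

16/7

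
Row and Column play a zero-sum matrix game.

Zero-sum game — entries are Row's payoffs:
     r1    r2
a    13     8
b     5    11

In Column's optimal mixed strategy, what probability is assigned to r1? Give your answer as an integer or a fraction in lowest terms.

3/11

Row minima are 8 and 5, so Row's maximin is 8; column maxima are 13 and 11, so Column's minimax is 11. These differ, so the equilibrium is in mixed strategies.
Let Column play r1 with probability q. Row is indifferent when 13q + 8(1−q) = 5q + 11(1−q), giving q = 3/11.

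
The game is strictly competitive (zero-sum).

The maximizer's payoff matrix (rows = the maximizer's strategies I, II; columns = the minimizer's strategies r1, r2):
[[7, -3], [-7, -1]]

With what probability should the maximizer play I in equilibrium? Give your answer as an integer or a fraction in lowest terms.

Row minima are -3 and -7, so the maximizer's maximin is -3; column maxima are 7 and -1, so the minimizer's minimax is -1. These differ, so the equilibrium is in mixed strategies.
Let the maximizer play I with probability p. The minimizer is indifferent when 7p − 7(1−p) = −3p − (1−p), giving p = 3/8.

3/8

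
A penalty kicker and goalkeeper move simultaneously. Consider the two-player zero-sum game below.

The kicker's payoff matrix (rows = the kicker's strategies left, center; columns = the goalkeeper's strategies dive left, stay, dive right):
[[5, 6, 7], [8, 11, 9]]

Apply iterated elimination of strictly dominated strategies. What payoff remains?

Row left is strictly dominated by row center (8>5, 11>6, 9>7); eliminate left.
Column stay is strictly dominated by dive left for the goalkeeper (8<11); eliminate stay.
Column dive right is strictly dominated by dive left for the goalkeeper (8<9); eliminate dive right.
Only (center, dive left) remains, with payoff 8.

8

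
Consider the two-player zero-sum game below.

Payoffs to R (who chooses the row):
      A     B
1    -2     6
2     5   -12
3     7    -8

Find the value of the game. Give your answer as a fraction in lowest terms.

26/23

Row 2 is strictly dominated by row 3, so R never plays it.
The remaining 2×2 game on (1, 3) × (A, B) has no saddle point. Let R play 1 with probability p; indifference gives −2p + 7(1−p) = 6p − 8(1−p), so p = 15/23.
Similarly C's optimal q on A is 14/23, and the value is -2·(14/23) + (6)·(9/23) = 26/23.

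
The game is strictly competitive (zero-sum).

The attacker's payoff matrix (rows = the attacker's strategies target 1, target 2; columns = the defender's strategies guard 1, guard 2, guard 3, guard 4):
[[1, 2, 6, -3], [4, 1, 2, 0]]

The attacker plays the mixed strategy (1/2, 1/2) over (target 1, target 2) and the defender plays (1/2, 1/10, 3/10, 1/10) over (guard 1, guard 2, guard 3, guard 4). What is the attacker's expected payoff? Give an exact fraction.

49/20

Against (1/2, 1/10, 3/10, 1/10), each row's expected payoff is target 1: 11/5; target 2: 27/10.
Taking the (1/2, 1/2)-weighted average: (1/2)·(11/5) + (1/2)·(27/10) = 49/20.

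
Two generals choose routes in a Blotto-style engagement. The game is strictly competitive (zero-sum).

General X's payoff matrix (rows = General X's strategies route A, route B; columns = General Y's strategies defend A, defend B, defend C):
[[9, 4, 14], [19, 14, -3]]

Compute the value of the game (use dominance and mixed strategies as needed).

Column defend A is strictly dominated by defend B for General Y (it gives General X more in every row).
The remaining 2×2 game on (route A, route B) × (defend B, defend C) has no saddle point. Let General X play route A with probability p; indifference gives 4p + 14(1−p) = 14p − 3(1−p), so p = 17/27.
Similarly General Y's optimal q on defend B is 17/27, and the value is 4·(17/27) + (14)·(10/27) = 208/27.

208/27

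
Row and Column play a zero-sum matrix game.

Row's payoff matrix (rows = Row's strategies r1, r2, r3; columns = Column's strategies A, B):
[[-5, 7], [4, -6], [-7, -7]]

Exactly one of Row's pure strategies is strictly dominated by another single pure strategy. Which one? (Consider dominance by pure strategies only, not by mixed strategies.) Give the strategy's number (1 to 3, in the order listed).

3

Compare r3 with r1: -5 > -7, 7 > -7.
So r1 strictly dominates r3 for Row; r3 is strictly dominated.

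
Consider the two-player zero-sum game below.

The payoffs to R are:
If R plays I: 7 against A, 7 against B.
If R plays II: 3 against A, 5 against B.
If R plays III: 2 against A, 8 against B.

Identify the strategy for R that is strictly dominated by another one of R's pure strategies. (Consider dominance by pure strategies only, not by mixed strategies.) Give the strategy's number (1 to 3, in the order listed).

2

Compare II with I: 7 > 3, 7 > 5.
So I strictly dominates II for R; II is strictly dominated.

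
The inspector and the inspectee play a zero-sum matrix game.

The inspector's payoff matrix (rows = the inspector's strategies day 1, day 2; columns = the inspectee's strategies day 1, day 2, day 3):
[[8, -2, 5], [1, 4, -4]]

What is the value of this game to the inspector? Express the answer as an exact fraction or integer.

4/5

Column day 1 is strictly dominated by day 3 for the inspectee (it gives the inspector more in every row).
The remaining 2×2 game on (day 1, day 2) × (day 2, day 3) has no saddle point. Let the inspector play day 1 with probability p; indifference gives −2p + 4(1−p) = 5p − 4(1−p), so p = 8/15.
Similarly the inspectee's optimal q on day 2 is 3/5, and the value is -2·(3/5) + (5)·(2/5) = 4/5.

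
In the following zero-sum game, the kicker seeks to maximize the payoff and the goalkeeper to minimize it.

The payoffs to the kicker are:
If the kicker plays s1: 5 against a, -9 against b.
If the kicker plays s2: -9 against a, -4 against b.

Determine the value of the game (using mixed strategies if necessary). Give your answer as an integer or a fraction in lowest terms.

-101/19

Row minima are -9 and -9, so the kicker's maximin is -9; column maxima are 5 and -4, so the goalkeeper's minimax is -4. These differ, so the equilibrium is in mixed strategies.
Let the kicker play s1 with probability p. The goalkeeper is indifferent when 5p − 9(1−p) = −9p − 4(1−p), giving p = 5/19.
Let the goalkeeper play a with probability q. The kicker is indifferent when 5q − 9(1−q) = −9q − 4(1−q), giving q = 5/19.
The value is 5·(5/19) + (-9)·(14/19) = -101/19.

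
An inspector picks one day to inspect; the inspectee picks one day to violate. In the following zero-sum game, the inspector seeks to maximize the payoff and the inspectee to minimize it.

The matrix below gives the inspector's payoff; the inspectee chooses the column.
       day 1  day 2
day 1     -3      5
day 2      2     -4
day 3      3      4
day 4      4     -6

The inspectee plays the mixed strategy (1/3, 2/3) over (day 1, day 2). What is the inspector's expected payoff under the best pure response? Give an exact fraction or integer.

day 1: (-3)·(1/3) + (5)·(2/3) = 7/3.
day 2: (2)·(1/3) + (-4)·(2/3) = -2.
day 3: (3)·(1/3) + (4)·(2/3) = 11/3.
day 4: (4)·(1/3) + (-6)·(2/3) = -8/3.
The best pure response is day 3 with expected payoff 11/3.

11/3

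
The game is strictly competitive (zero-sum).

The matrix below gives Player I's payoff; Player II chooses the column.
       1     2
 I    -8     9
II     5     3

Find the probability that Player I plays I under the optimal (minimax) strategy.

Row minima are -8 and 3, so Player I's maximin is 3; column maxima are 5 and 9, so Player II's minimax is 5. These differ, so the equilibrium is in mixed strategies.
Let Player I play I with probability p. Player II is indifferent when −8p + 5(1−p) = 9p + 3(1−p), giving p = 2/19.

2/19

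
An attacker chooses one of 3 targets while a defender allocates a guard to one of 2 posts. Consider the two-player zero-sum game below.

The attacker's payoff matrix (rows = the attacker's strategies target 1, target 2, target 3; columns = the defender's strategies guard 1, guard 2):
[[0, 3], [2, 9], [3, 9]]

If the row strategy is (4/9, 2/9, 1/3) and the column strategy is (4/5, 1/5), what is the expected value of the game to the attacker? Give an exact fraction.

Against (4/5, 1/5), each row's expected payoff is target 1: 3/5; target 2: 17/5; target 3: 21/5.
Taking the (4/9, 2/9, 1/3)-weighted average: (4/9)·(3/5) + (2/9)·(17/5) + (1/3)·(21/5) = 109/45.

109/45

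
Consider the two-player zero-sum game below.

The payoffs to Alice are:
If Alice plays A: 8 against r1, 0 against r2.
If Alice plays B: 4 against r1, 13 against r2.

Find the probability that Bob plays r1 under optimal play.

Row minima are 0 and 4, so Alice's maximin is 4; column maxima are 8 and 13, so Bob's minimax is 8. These differ, so the equilibrium is in mixed strategies.
Let Bob play r1 with probability q. Alice is indifferent when 8q = 4q + 13(1−q), giving q = 13/17.

13/17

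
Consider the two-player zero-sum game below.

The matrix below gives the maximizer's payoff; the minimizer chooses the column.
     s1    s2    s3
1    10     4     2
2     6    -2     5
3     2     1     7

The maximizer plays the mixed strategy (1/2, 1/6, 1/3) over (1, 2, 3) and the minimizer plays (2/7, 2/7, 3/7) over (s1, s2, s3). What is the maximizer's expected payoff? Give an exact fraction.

179/42

Against (2/7, 2/7, 3/7), each row's expected payoff is 1: 34/7; 2: 23/7; 3: 27/7.
Taking the (1/2, 1/6, 1/3)-weighted average: (1/2)·(34/7) + (1/6)·(23/7) + (1/3)·(27/7) = 179/42.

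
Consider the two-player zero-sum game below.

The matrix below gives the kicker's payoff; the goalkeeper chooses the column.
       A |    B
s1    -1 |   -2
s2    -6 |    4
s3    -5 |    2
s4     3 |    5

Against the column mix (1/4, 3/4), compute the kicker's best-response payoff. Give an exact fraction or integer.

s1: (-1)·(1/4) + (-2)·(3/4) = -7/4.
s2: (-6)·(1/4) + (4)·(3/4) = 3/2.
s3: (-5)·(1/4) + (2)·(3/4) = 1/4.
s4: (3)·(1/4) + (5)·(3/4) = 9/2.
The best pure response is s4 with expected payoff 9/2.

9/2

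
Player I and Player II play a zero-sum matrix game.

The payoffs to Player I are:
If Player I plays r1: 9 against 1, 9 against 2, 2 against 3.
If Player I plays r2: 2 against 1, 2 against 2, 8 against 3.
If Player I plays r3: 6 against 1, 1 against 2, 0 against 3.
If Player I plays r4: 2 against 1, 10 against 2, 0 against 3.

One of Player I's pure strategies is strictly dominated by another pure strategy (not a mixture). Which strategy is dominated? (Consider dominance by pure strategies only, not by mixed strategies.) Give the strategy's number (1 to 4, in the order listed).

3

Compare r3 with r1: 9 > 6, 9 > 1, 2 > 0.
So r1 strictly dominates r3 for Player I; r3 is strictly dominated.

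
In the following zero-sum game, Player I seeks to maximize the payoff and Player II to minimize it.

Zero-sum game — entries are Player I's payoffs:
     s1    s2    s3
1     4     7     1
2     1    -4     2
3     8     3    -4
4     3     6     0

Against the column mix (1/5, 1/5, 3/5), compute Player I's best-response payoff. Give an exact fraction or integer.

14/5

1: (4)·(1/5) + (7)·(1/5) + (1)·(3/5) = 14/5.
2: (1)·(1/5) + (-4)·(1/5) + (2)·(3/5) = 3/5.
3: (8)·(1/5) + (3)·(1/5) + (-4)·(3/5) = -1/5.
4: (3)·(1/5) + (6)·(1/5) + (0)·(3/5) = 9/5.
The best pure response is 1 with expected payoff 14/5.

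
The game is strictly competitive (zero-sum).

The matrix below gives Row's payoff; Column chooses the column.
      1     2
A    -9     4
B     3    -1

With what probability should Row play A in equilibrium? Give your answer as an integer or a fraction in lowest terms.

4/17

Row minima are -9 and -1, so Row's maximin is -1; column maxima are 3 and 4, so Column's minimax is 3. These differ, so the equilibrium is in mixed strategies.
Let Row play A with probability p. Column is indifferent when −9p + 3(1−p) = 4p − (1−p), giving p = 4/17.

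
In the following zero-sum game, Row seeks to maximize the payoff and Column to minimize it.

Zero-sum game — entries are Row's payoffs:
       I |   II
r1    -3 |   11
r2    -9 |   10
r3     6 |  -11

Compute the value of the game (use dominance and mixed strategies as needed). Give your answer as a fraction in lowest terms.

Row r2 is strictly dominated by row r1, so Row never plays it.
The remaining 2×2 game on (r1, r3) × (I, II) has no saddle point. Let Row play r1 with probability p; indifference gives −3p + 6(1−p) = 11p − 11(1−p), so p = 17/31.
Similarly Column's optimal q on I is 22/31, and the value is -3·(22/31) + (11)·(9/31) = 33/31.

33/31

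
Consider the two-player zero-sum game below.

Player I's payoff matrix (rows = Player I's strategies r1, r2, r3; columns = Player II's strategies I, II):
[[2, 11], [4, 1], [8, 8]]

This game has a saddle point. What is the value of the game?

Row minima: 2, 1, 8 → Player I's maximin is 8.
Column maxima: 8, 11 → Player II's minimax is 8.
They coincide at (r3, I), so the value is 8.

8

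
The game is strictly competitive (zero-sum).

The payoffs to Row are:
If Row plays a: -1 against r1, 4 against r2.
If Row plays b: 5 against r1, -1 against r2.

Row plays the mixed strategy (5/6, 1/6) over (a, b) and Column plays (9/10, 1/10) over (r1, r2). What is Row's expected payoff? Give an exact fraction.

19/60

Against (9/10, 1/10), each row's expected payoff is a: -1/2; b: 22/5.
Taking the (5/6, 1/6)-weighted average: (5/6)·(-1/2) + (1/6)·(22/5) = 19/60.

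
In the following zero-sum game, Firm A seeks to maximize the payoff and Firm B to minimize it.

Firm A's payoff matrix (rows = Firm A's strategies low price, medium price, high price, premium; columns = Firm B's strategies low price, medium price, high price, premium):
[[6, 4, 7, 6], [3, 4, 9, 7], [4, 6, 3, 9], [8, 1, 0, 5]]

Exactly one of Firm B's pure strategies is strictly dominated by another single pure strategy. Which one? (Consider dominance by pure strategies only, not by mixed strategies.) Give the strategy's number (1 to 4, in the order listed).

4

Firm B prefers columns that give Firm A less. Compare premium with medium price: 4 < 6, 4 < 7, 6 < 9, 1 < 5.
So medium price strictly dominates premium for Firm B; premium is strictly dominated.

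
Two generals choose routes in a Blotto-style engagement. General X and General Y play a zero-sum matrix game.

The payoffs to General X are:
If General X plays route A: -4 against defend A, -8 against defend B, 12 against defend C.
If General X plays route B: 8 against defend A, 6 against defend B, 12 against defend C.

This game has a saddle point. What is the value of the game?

Row minima: -8, 6 → General X's maximin is 6.
Column maxima: 8, 6, 12 → General Y's minimax is 6.
They coincide at (route B, defend B), so the value is 6.

6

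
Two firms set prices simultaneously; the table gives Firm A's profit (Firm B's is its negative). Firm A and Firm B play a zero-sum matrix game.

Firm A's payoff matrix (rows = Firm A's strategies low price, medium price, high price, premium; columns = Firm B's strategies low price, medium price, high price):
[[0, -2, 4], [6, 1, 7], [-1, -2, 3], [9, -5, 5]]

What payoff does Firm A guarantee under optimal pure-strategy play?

1

Row minima: -2, 1, -2, -5 → Firm A's maximin is 1.
Column maxima: 9, 1, 7 → Firm B's minimax is 1.
They coincide at (medium price, medium price), so the value is 1.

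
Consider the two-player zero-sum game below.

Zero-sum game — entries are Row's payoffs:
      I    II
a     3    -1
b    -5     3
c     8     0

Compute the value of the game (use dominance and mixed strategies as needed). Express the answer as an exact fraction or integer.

Row a is strictly dominated by row c, so Row never plays it.
The remaining 2×2 game on (b, c) × (I, II) has no saddle point. Let Row play b with probability p; indifference gives −5p + 8(1−p) = 3p, so p = 1/2.
Similarly Column's optimal q on I is 3/16, and the value is -5·(3/16) + (3)·(13/16) = 3/2.

3/2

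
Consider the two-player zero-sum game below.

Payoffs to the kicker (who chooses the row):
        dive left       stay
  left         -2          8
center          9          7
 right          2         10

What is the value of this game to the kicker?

38/5

Row left is strictly dominated by row right, so the kicker never plays it.
The remaining 2×2 game on (center, right) × (dive left, stay) has no saddle point. Let the kicker play center with probability p; indifference gives 9p + 2(1−p) = 7p + 10(1−p), so p = 4/5.
Similarly the goalkeeper's optimal q on dive left is 3/10, and the value is 9·(3/10) + (7)·(7/10) = 38/5.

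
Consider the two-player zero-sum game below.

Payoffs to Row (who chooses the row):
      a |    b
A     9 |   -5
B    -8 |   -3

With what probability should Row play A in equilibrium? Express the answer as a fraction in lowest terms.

5/19

Row minima are -5 and -8, so Row's maximin is -5; column maxima are 9 and -3, so Column's minimax is -3. These differ, so the equilibrium is in mixed strategies.
Let Row play A with probability p. Column is indifferent when 9p − 8(1−p) = −5p − 3(1−p), giving p = 5/19.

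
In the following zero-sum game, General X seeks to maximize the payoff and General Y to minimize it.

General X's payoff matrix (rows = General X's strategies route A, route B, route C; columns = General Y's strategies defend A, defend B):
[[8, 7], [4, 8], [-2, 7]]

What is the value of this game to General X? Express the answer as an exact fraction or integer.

36/5

Row route C is strictly dominated by row route B, so General X never plays it.
The remaining 2×2 game on (route A, route B) × (defend A, defend B) has no saddle point. Let General X play route A with probability p; indifference gives 8p + 4(1−p) = 7p + 8(1−p), so p = 4/5.
Similarly General Y's optimal q on defend A is 1/5, and the value is 8·(1/5) + (7)·(4/5) = 36/5.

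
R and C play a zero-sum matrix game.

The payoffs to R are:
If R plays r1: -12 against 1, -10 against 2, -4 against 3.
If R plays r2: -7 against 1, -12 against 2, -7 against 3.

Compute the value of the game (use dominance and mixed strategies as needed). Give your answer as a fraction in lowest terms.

Column 3 is strictly dominated by 2 for C (it gives R more in every row).
The remaining 2×2 game on (r1, r2) × (1, 2) has no saddle point. Let R play r1 with probability p; indifference gives −12p − 7(1−p) = −10p − 12(1−p), so p = 5/7.
Similarly C's optimal q on 1 is 2/7, and the value is -12·(2/7) + (-10)·(5/7) = -74/7.

-74/7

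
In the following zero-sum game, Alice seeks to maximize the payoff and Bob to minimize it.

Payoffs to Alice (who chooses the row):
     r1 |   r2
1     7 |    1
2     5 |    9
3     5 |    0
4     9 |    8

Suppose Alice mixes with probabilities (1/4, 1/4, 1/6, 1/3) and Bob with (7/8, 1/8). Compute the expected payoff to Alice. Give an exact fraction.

53/8

Against (7/8, 1/8), each row's expected payoff is 1: 25/4; 2: 11/2; 3: 35/8; 4: 71/8.
Taking the (1/4, 1/4, 1/6, 1/3)-weighted average: (1/4)·(25/4) + (1/4)·(11/2) + (1/6)·(35/8) + (1/3)·(71/8) = 53/8.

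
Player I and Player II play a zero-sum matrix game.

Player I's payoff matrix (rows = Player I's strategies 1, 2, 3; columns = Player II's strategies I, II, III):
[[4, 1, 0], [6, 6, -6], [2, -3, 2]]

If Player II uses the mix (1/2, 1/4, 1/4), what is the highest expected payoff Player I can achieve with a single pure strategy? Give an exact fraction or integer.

1: (4)·(1/2) + (1)·(1/4) + (0)·(1/4) = 9/4.
2: (6)·(1/2) + (6)·(1/4) + (-6)·(1/4) = 3.
3: (2)·(1/2) + (-3)·(1/4) + (2)·(1/4) = 3/4.
The best pure response is 2 with expected payoff 3.

3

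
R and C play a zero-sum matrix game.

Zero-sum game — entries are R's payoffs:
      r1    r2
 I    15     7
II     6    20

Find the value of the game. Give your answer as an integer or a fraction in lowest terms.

129/11

Row minima are 7 and 6, so R's maximin is 7; column maxima are 15 and 20, so C's minimax is 15. These differ, so the equilibrium is in mixed strategies.
Let R play I with probability p. C is indifferent when 15p + 6(1−p) = 7p + 20(1−p), giving p = 7/11.
Let C play r1 with probability q. R is indifferent when 15q + 7(1−q) = 6q + 20(1−q), giving q = 13/22.
The value is 15·(13/22) + (7)·(9/22) = 129/11.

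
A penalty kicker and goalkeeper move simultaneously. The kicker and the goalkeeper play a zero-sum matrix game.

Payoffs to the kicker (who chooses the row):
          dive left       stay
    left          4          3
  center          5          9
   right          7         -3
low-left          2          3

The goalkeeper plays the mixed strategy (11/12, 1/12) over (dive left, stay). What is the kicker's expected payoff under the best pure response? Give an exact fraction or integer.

37/6

left: (4)·(11/12) + (3)·(1/12) = 47/12.
center: (5)·(11/12) + (9)·(1/12) = 16/3.
right: (7)·(11/12) + (-3)·(1/12) = 37/6.
low-left: (2)·(11/12) + (3)·(1/12) = 25/12.
The best pure response is right with expected payoff 37/6.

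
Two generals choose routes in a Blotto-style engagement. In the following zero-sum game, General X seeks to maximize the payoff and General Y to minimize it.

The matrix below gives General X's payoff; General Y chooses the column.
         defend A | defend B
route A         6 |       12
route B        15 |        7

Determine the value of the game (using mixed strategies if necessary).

69/7

Row minima are 6 and 7, so General X's maximin is 7; column maxima are 15 and 12, so General Y's minimax is 12. These differ, so the equilibrium is in mixed strategies.
Let General X play route A with probability p. General Y is indifferent when 6p + 15(1−p) = 12p + 7(1−p), giving p = 4/7.
Let General Y play defend A with probability q. General X is indifferent when 6q + 12(1−q) = 15q + 7(1−q), giving q = 5/14.
The value is 6·(5/14) + (12)·(9/14) = 69/7.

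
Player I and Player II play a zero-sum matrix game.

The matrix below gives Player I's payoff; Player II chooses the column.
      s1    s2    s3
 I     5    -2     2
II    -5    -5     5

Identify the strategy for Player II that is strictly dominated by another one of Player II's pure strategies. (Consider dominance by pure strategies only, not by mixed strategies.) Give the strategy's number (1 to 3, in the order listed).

3

Player II prefers columns that give Player I less. Compare s3 with s2: -2 < 2, -5 < 5.
So s2 strictly dominates s3 for Player II; s3 is strictly dominated.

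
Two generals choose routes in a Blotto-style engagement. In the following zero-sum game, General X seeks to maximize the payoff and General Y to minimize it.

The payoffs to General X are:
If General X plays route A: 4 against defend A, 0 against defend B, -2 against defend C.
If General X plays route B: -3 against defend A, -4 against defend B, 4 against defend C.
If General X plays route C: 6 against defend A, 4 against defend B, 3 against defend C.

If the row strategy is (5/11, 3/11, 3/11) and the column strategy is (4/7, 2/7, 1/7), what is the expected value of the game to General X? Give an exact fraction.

Against (4/7, 2/7, 1/7), each row's expected payoff is route A: 2; route B: -16/7; route C: 5.
Taking the (5/11, 3/11, 3/11)-weighted average: (5/11)·(2) + (3/11)·(-16/7) + (3/11)·(5) = 127/77.

127/77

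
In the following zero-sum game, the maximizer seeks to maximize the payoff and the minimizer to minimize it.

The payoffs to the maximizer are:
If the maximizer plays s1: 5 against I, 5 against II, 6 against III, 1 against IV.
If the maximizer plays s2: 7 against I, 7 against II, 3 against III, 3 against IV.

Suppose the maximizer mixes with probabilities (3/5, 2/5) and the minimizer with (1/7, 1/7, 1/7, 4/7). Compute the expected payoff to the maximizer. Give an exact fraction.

118/35

Against (1/7, 1/7, 1/7, 4/7), each row's expected payoff is s1: 20/7; s2: 29/7.
Taking the (3/5, 2/5)-weighted average: (3/5)·(20/7) + (2/5)·(29/7) = 118/35.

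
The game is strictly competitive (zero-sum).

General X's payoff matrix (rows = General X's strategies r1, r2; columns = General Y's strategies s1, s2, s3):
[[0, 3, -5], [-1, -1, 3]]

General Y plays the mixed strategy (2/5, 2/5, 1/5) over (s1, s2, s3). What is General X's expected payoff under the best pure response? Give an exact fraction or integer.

1/5

r1: (0)·(2/5) + (3)·(2/5) + (-5)·(1/5) = 1/5.
r2: (-1)·(2/5) + (-1)·(2/5) + (3)·(1/5) = -1/5.
The best pure response is r1 with expected payoff 1/5.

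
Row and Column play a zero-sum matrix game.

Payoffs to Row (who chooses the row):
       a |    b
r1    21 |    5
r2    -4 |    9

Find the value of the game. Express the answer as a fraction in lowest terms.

Row minima are 5 and -4, so Row's maximin is 5; column maxima are 21 and 9, so Column's minimax is 9. These differ, so the equilibrium is in mixed strategies.
Let Row play r1 with probability p. Column is indifferent when 21p − 4(1−p) = 5p + 9(1−p), giving p = 13/29.
Let Column play a with probability q. Row is indifferent when 21q + 5(1−q) = −4q + 9(1−q), giving q = 4/29.
The value is 21·(4/29) + (5)·(25/29) = 209/29.

209/29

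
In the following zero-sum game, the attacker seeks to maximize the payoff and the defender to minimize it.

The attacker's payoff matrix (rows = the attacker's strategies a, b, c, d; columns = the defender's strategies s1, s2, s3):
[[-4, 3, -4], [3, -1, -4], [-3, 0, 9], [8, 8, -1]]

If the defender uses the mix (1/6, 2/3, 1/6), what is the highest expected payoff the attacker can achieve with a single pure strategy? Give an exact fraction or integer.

13/2

a: (-4)·(1/6) + (3)·(2/3) + (-4)·(1/6) = 2/3.
b: (3)·(1/6) + (-1)·(2/3) + (-4)·(1/6) = -5/6.
c: (-3)·(1/6) + (0)·(2/3) + (9)·(1/6) = 1.
d: (8)·(1/6) + (8)·(2/3) + (-1)·(1/6) = 13/2.
The best pure response is d with expected payoff 13/2.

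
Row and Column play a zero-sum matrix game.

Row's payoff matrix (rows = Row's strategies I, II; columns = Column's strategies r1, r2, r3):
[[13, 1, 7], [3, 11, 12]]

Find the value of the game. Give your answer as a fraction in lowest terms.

Column r3 is strictly dominated by r2 for Column (it gives Row more in every row).
The remaining 2×2 game on (I, II) × (r1, r2) has no saddle point. Let Row play I with probability p; indifference gives 13p + 3(1−p) = p + 11(1−p), so p = 2/5.
Similarly Column's optimal q on r1 is 1/2, and the value is 13·(1/2) + (1)·(1/2) = 7.

7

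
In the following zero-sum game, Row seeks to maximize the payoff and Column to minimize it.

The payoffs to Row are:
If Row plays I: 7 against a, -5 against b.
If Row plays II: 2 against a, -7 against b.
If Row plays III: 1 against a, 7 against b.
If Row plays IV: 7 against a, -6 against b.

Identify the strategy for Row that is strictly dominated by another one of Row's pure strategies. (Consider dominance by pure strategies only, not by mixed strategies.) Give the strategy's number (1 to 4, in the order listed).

Compare II with I: 7 > 2, -5 > -7.
So I strictly dominates II for Row; II is strictly dominated.

2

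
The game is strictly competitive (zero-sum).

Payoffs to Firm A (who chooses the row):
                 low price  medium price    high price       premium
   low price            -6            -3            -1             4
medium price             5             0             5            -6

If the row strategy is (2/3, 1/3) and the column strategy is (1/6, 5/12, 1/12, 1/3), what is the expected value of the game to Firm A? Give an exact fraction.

Against (1/6, 5/12, 1/12, 1/3), each row's expected payoff is low price: -1; medium price: -3/4.
Taking the (2/3, 1/3)-weighted average: (2/3)·(-1) + (1/3)·(-3/4) = -11/12.

-11/12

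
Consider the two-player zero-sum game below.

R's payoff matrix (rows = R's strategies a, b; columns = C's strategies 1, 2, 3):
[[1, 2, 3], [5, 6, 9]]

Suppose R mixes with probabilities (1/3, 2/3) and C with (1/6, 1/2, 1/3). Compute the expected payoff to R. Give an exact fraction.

95/18

Against (1/6, 1/2, 1/3), each row's expected payoff is a: 13/6; b: 41/6.
Taking the (1/3, 2/3)-weighted average: (1/3)·(13/6) + (2/3)·(41/6) = 95/18.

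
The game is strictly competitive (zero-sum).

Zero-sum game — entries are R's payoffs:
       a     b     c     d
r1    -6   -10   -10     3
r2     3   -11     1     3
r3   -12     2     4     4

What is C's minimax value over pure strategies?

2

The worst case (largest entry) in each column is a: 3, b: 2, c: 4, d: 4.
The best (smallest) of these is 2.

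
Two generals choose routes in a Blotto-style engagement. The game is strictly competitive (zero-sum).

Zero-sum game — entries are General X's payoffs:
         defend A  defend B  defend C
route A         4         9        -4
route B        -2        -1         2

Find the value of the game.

0

Column defend B is strictly dominated by defend A for General Y (it gives General X more in every row).
The remaining 2×2 game on (route A, route B) × (defend A, defend C) has no saddle point. Let General X play route A with probability p; indifference gives 4p − 2(1−p) = −4p + 2(1−p), so p = 1/3.
Similarly General Y's optimal q on defend A is 1/2, and the value is 4·(1/2) + (-4)·(1/2) = 0.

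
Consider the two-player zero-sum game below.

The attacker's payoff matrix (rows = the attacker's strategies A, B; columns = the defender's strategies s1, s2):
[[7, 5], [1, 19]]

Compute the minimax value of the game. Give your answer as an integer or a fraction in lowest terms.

32/5

Row minima are 5 and 1, so the attacker's maximin is 5; column maxima are 7 and 19, so the defender's minimax is 7. These differ, so the equilibrium is in mixed strategies.
Let the attacker play A with probability p. The defender is indifferent when 7p + (1−p) = 5p + 19(1−p), giving p = 9/10.
Let the defender play s1 with probability q. The attacker is indifferent when 7q + 5(1−q) = q + 19(1−q), giving q = 7/10.
The value is 7·(7/10) + (5)·(3/10) = 32/5.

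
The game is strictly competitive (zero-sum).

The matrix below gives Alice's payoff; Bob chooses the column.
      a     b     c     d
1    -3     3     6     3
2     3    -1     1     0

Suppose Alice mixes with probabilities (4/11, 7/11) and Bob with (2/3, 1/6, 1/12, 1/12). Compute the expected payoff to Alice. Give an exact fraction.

125/132

Against (2/3, 1/6, 1/12, 1/12), each row's expected payoff is 1: -3/4; 2: 23/12.
Taking the (4/11, 7/11)-weighted average: (4/11)·(-3/4) + (7/11)·(23/12) = 125/132.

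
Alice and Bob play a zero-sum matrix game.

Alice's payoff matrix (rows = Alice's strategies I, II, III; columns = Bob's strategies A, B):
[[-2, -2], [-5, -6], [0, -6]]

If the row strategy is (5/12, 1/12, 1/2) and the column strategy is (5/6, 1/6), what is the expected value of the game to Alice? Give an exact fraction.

Against (5/6, 1/6), each row's expected payoff is I: -2; II: -31/6; III: -1.
Taking the (5/12, 1/12, 1/2)-weighted average: (5/12)·(-2) + (1/12)·(-31/6) + (1/2)·(-1) = -127/72.

-127/72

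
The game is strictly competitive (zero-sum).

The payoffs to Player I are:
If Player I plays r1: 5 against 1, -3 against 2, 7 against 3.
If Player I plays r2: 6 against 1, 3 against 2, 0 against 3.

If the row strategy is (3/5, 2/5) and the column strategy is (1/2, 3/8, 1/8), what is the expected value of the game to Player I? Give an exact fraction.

3

Against (1/2, 3/8, 1/8), each row's expected payoff is r1: 9/4; r2: 33/8.
Taking the (3/5, 2/5)-weighted average: (3/5)·(9/4) + (2/5)·(33/8) = 3.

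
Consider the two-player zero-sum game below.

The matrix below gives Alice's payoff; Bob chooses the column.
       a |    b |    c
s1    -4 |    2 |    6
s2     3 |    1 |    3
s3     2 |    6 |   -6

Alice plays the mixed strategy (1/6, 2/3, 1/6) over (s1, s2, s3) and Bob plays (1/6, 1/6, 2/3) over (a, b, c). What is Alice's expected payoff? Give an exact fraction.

35/18

Against (1/6, 1/6, 2/3), each row's expected payoff is s1: 11/3; s2: 8/3; s3: -8/3.
Taking the (1/6, 2/3, 1/6)-weighted average: (1/6)·(11/3) + (2/3)·(8/3) + (1/6)·(-8/3) = 35/18.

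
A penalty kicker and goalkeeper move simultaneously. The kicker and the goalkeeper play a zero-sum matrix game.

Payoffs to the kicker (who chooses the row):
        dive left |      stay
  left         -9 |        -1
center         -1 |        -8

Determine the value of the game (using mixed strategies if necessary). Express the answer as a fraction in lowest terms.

Row minima are -9 and -8, so the kicker's maximin is -8; column maxima are -1 and -1, so the goalkeeper's minimax is -1. These differ, so the equilibrium is in mixed strategies.
Let the kicker play left with probability p. The goalkeeper is indifferent when −9p − (1−p) = −p − 8(1−p), giving p = 7/15.
Let the goalkeeper play dive left with probability q. The kicker is indifferent when −9q − (1−q) = −q − 8(1−q), giving q = 7/15.
The value is -9·(7/15) + (-1)·(8/15) = -71/15.

-71/15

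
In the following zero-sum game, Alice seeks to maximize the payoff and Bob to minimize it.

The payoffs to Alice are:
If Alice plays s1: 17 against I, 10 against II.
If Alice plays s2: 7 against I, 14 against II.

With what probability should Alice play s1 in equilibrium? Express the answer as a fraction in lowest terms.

Row minima are 10 and 7, so Alice's maximin is 10; column maxima are 17 and 14, so Bob's minimax is 14. These differ, so the equilibrium is in mixed strategies.
Let Alice play s1 with probability p. Bob is indifferent when 17p + 7(1−p) = 10p + 14(1−p), giving p = 1/2.

1/2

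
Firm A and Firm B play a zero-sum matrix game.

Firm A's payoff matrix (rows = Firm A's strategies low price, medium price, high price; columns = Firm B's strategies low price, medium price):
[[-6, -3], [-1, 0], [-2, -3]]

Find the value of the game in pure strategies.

-1

Row minima: -6, -1, -3 → Firm A's maximin is -1.
Column maxima: -1, 0 → Firm B's minimax is -1.
They coincide at (medium price, low price), so the value is -1.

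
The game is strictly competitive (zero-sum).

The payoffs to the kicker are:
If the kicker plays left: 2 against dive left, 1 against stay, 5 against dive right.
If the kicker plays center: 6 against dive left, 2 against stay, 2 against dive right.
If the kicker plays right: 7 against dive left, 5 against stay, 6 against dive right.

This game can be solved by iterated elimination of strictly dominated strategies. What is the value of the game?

5

Column dive left is strictly dominated by stay for the goalkeeper (1<2, 2<6, 5<7); eliminate dive left.
Row left is strictly dominated by row right (5>1, 6>5); eliminate left.
Row center is strictly dominated by row right (5>2, 6>2); eliminate center.
Column dive right is strictly dominated by stay for the goalkeeper (5<6); eliminate dive right.
Only (right, stay) remains, with payoff 5.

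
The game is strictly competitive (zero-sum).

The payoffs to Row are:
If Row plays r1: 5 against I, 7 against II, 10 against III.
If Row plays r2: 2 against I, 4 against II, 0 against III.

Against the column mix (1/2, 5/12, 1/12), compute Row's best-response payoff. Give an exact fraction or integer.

r1: (5)·(1/2) + (7)·(5/12) + (10)·(1/12) = 25/4.
r2: (2)·(1/2) + (4)·(5/12) + (0)·(1/12) = 8/3.
The best pure response is r1 with expected payoff 25/4.

25/4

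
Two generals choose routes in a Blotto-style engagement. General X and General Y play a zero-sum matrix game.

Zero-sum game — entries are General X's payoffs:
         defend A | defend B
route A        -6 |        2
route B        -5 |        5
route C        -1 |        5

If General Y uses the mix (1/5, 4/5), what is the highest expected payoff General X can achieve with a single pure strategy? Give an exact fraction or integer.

route A: (-6)·(1/5) + (2)·(4/5) = 2/5.
route B: (-5)·(1/5) + (5)·(4/5) = 3.
route C: (-1)·(1/5) + (5)·(4/5) = 19/5.
The best pure response is route C with expected payoff 19/5.

19/5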